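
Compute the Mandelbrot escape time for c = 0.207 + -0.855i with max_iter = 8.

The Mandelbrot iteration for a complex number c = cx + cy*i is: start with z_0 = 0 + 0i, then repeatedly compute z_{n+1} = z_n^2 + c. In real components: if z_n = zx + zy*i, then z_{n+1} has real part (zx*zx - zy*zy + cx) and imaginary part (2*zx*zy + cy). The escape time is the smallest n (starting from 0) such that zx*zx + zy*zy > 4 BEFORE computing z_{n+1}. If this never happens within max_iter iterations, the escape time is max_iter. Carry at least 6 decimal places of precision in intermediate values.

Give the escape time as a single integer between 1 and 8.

Answer: 5

Derivation:
z_0 = 0 + 0i, c = 0.2070 + -0.8550i
Iter 1: z = 0.2070 + -0.8550i, |z|^2 = 0.7739
Iter 2: z = -0.4812 + -1.2090i, |z|^2 = 1.6931
Iter 3: z = -1.0231 + 0.3085i, |z|^2 = 1.1418
Iter 4: z = 1.1585 + -1.4861i, |z|^2 = 3.5509
Iter 5: z = -0.6594 + -4.2985i, |z|^2 = 18.9122
Escaped at iteration 5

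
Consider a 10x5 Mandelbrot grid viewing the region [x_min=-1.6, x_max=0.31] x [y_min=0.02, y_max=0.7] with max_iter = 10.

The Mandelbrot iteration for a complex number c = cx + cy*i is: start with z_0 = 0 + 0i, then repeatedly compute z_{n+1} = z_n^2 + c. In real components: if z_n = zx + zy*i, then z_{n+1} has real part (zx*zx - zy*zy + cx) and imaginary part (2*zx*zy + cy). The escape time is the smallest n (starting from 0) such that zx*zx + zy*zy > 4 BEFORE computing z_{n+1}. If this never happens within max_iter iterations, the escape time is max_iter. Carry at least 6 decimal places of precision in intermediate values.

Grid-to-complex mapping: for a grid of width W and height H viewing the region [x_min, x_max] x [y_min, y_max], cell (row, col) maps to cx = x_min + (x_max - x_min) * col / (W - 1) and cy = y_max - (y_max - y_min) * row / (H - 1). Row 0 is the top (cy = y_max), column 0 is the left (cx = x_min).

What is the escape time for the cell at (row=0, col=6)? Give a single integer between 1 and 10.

z_0 = 0 + 0i, c = -0.3267 + 0.7000i
Iter 1: z = -0.3267 + 0.7000i, |z|^2 = 0.5967
Iter 2: z = -0.7100 + 0.2427i, |z|^2 = 0.5629
Iter 3: z = 0.1185 + 0.3554i, |z|^2 = 0.1404
Iter 4: z = -0.4390 + 0.7842i, |z|^2 = 0.8077
Iter 5: z = -0.7490 + 0.0115i, |z|^2 = 0.5611
Iter 6: z = 0.2342 + 0.6828i, |z|^2 = 0.5210
Iter 7: z = -0.7380 + 1.0198i, |z|^2 = 1.5846
Iter 8: z = -0.8220 + -0.8052i, |z|^2 = 1.3240
Iter 9: z = -0.2993 + 2.0237i, |z|^2 = 4.1850
Escaped at iteration 9

Answer: 9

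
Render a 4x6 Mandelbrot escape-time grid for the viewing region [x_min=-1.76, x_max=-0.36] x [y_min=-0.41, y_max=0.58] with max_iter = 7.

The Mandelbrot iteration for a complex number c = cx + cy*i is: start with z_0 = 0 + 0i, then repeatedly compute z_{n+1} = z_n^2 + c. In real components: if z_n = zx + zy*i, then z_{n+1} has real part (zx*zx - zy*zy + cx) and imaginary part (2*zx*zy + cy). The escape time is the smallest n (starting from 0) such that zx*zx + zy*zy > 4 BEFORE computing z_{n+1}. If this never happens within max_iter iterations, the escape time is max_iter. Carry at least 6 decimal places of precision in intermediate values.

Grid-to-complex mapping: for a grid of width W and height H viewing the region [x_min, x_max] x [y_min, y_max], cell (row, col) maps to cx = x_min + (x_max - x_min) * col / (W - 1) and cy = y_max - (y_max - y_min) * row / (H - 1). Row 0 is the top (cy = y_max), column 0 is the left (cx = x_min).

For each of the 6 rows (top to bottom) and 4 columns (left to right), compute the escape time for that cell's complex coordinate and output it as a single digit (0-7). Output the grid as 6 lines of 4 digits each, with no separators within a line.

(row=0, col=0): c = -1.7600 + 0.5800i → escape time 3
(row=0, col=1): c = -1.2933 + 0.5800i → escape time 3
(row=0, col=2): c = -0.8267 + 0.5800i → escape time 5
(row=0, col=3): c = -0.3600 + 0.5800i → escape time 7
(row=1, col=0): c = -1.7600 + 0.3820i → escape time 3
(row=1, col=1): c = -1.2933 + 0.3820i → escape time 7
(row=1, col=2): c = -0.8267 + 0.3820i → escape time 7
(row=1, col=3): c = -0.3600 + 0.3820i → escape time 7
(row=2, col=0): c = -1.7600 + 0.1840i → escape time 4
(row=2, col=1): c = -1.2933 + 0.1840i → escape time 7
(row=2, col=2): c = -0.8267 + 0.1840i → escape time 7
(row=2, col=3): c = -0.3600 + 0.1840i → escape time 7
(row=3, col=0): c = -1.7600 + -0.0140i → escape time 7
(row=3, col=1): c = -1.2933 + -0.0140i → escape time 7
(row=3, col=2): c = -0.8267 + -0.0140i → escape time 7
(row=3, col=3): c = -0.3600 + -0.0140i → escape time 7
(row=4, col=0): c = -1.7600 + -0.2120i → escape time 4
(row=4, col=1): c = -1.2933 + -0.2120i → escape time 7
(row=4, col=2): c = -0.8267 + -0.2120i → escape time 7
(row=4, col=3): c = -0.3600 + -0.2120i → escape time 7
(row=5, col=0): c = -1.7600 + -0.4100i → escape time 3
(row=5, col=1): c = -1.2933 + -0.4100i → escape time 7
(row=5, col=2): c = -0.8267 + -0.4100i → escape time 7
(row=5, col=3): c = -0.3600 + -0.4100i → escape time 7

Answer: 3357
3777
4777
7777
4777
3777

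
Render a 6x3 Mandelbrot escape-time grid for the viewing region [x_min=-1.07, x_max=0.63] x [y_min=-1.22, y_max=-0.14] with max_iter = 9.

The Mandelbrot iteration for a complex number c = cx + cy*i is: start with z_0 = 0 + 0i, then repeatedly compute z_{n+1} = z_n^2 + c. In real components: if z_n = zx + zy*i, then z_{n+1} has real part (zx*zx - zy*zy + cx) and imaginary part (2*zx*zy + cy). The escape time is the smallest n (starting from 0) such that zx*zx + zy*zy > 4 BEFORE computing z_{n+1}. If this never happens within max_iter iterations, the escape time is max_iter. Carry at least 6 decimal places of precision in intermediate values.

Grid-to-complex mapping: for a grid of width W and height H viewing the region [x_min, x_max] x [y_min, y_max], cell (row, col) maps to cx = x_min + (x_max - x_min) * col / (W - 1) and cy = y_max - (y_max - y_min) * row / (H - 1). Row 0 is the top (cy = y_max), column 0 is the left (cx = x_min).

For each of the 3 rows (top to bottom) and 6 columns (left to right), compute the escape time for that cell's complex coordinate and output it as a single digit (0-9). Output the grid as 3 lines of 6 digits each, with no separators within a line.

(row=0, col=0): c = -1.0700 + -0.1400i → escape time 9
(row=0, col=1): c = -0.7300 + -0.1400i → escape time 9
(row=0, col=2): c = -0.3900 + -0.1400i → escape time 9
(row=0, col=3): c = -0.0500 + -0.1400i → escape time 9
(row=0, col=4): c = 0.2900 + -0.1400i → escape time 9
(row=0, col=5): c = 0.6300 + -0.1400i → escape time 4
(row=1, col=0): c = -1.0700 + -0.6800i → escape time 4
(row=1, col=1): c = -0.7300 + -0.6800i → escape time 5
(row=1, col=2): c = -0.3900 + -0.6800i → escape time 9
(row=1, col=3): c = -0.0500 + -0.6800i → escape time 9
(row=1, col=4): c = 0.2900 + -0.6800i → escape time 7
(row=1, col=5): c = 0.6300 + -0.6800i → escape time 3
(row=2, col=0): c = -1.0700 + -1.2200i → escape time 3
(row=2, col=1): c = -0.7300 + -1.2200i → escape time 3
(row=2, col=2): c = -0.3900 + -1.2200i → escape time 3
(row=2, col=3): c = -0.0500 + -1.2200i → escape time 3
(row=2, col=4): c = 0.2900 + -1.2200i → escape time 2
(row=2, col=5): c = 0.6300 + -1.2200i → escape time 2

Answer: 999994
459973
333322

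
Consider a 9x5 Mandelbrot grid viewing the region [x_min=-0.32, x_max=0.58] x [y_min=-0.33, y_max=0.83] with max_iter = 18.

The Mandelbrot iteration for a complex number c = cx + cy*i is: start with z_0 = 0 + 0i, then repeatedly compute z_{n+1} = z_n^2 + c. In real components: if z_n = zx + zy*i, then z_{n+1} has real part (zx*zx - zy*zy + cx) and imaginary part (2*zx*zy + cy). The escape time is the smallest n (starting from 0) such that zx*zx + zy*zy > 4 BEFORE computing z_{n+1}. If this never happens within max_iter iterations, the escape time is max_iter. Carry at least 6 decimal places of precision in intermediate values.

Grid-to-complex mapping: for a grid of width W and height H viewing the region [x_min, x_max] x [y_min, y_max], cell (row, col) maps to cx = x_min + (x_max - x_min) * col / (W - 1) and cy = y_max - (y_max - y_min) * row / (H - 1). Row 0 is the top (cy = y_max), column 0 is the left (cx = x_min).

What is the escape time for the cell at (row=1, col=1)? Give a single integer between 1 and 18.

z_0 = 0 + 0i, c = -0.2075 + 0.5400i
Iter 1: z = -0.2075 + 0.5400i, |z|^2 = 0.3347
Iter 2: z = -0.4560 + 0.3159i, |z|^2 = 0.3078
Iter 3: z = -0.0993 + 0.2519i, |z|^2 = 0.0733
Iter 4: z = -0.2611 + 0.4900i, |z|^2 = 0.3082
Iter 5: z = -0.3794 + 0.2842i, |z|^2 = 0.2247
Iter 6: z = -0.1443 + 0.3244i, |z|^2 = 0.1260
Iter 7: z = -0.2919 + 0.4464i, |z|^2 = 0.2845
Iter 8: z = -0.3216 + 0.2794i, |z|^2 = 0.1815
Iter 9: z = -0.1822 + 0.3603i, |z|^2 = 0.1630
Iter 10: z = -0.3041 + 0.4087i, |z|^2 = 0.2596
Iter 11: z = -0.2821 + 0.2914i, |z|^2 = 0.1645
Iter 12: z = -0.2128 + 0.3756i, |z|^2 = 0.1864
Iter 13: z = -0.3033 + 0.3801i, |z|^2 = 0.2365
Iter 14: z = -0.2600 + 0.3094i, |z|^2 = 0.1633
Iter 15: z = -0.2357 + 0.3791i, |z|^2 = 0.1993
Iter 16: z = -0.2957 + 0.3613i, |z|^2 = 0.2180
Iter 17: z = -0.2506 + 0.3263i, |z|^2 = 0.1693

Answer: 18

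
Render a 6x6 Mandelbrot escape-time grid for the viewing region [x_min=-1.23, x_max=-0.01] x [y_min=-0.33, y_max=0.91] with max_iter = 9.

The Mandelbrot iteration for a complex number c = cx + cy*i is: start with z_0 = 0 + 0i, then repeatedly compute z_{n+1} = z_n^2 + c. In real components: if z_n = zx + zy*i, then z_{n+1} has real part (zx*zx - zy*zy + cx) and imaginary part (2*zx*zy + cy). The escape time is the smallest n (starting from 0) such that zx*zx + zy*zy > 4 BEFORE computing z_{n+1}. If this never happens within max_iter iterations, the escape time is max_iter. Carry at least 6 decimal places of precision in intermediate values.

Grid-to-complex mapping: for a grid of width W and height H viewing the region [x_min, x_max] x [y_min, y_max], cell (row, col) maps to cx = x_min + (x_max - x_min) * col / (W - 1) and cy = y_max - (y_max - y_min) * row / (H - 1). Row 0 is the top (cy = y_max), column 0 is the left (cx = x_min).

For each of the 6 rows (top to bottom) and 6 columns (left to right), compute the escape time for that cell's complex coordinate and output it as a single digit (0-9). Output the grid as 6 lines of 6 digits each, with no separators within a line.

(row=0, col=0): c = -1.2300 + 0.9100i → escape time 3
(row=0, col=1): c = -0.9860 + 0.9100i → escape time 3
(row=0, col=2): c = -0.7420 + 0.9100i → escape time 4
(row=0, col=3): c = -0.4980 + 0.9100i → escape time 4
(row=0, col=4): c = -0.2540 + 0.9100i → escape time 7
(row=0, col=5): c = -0.0100 + 0.9100i → escape time 8
(row=1, col=0): c = -1.2300 + 0.6620i → escape time 3
(row=1, col=1): c = -0.9860 + 0.6620i → escape time 4
(row=1, col=2): c = -0.7420 + 0.6620i → escape time 5
(row=1, col=3): c = -0.4980 + 0.6620i → escape time 9
(row=1, col=4): c = -0.2540 + 0.6620i → escape time 9
(row=1, col=5): c = -0.0100 + 0.6620i → escape time 9
(row=2, col=0): c = -1.2300 + 0.4140i → escape time 8
(row=2, col=1): c = -0.9860 + 0.4140i → escape time 6
(row=2, col=2): c = -0.7420 + 0.4140i → escape time 8
(row=2, col=3): c = -0.4980 + 0.4140i → escape time 9
(row=2, col=4): c = -0.2540 + 0.4140i → escape time 9
(row=2, col=5): c = -0.0100 + 0.4140i → escape time 9
(row=3, col=0): c = -1.2300 + 0.1660i → escape time 9
(row=3, col=1): c = -0.9860 + 0.1660i → escape time 9
(row=3, col=2): c = -0.7420 + 0.1660i → escape time 9
(row=3, col=3): c = -0.4980 + 0.1660i → escape time 9
(row=3, col=4): c = -0.2540 + 0.1660i → escape time 9
(row=3, col=5): c = -0.0100 + 0.1660i → escape time 9
(row=4, col=0): c = -1.2300 + -0.0820i → escape time 9
(row=4, col=1): c = -0.9860 + -0.0820i → escape time 9
(row=4, col=2): c = -0.7420 + -0.0820i → escape time 9
(row=4, col=3): c = -0.4980 + -0.0820i → escape time 9
(row=4, col=4): c = -0.2540 + -0.0820i → escape time 9
(row=4, col=5): c = -0.0100 + -0.0820i → escape time 9
(row=5, col=0): c = -1.2300 + -0.3300i → escape time 9
(row=5, col=1): c = -0.9860 + -0.3300i → escape time 9
(row=5, col=2): c = -0.7420 + -0.3300i → escape time 9
(row=5, col=3): c = -0.4980 + -0.3300i → escape time 9
(row=5, col=4): c = -0.2540 + -0.3300i → escape time 9
(row=5, col=5): c = -0.0100 + -0.3300i → escape time 9

Answer: 334478
345999
868999
999999
999999
999999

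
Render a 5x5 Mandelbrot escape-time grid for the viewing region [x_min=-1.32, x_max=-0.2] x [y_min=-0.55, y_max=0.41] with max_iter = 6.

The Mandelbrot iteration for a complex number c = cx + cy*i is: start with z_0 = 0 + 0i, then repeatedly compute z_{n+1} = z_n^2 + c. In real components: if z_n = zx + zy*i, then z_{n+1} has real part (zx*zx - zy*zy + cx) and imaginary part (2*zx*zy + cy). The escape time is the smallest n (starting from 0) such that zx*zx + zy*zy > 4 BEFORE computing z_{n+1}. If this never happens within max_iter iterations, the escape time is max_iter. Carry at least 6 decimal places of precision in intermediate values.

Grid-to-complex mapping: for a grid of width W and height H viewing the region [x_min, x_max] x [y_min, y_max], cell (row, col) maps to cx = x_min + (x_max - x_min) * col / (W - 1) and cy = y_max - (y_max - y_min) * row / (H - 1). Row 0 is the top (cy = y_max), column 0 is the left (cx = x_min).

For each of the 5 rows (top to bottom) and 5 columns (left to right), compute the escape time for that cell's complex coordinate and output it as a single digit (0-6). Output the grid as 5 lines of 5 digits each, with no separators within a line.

Answer: 66666
66666
66666
66666
35666

Derivation:
(row=0, col=0): c = -1.3200 + 0.4100i → escape time 6
(row=0, col=1): c = -1.0400 + 0.4100i → escape time 6
(row=0, col=2): c = -0.7600 + 0.4100i → escape time 6
(row=0, col=3): c = -0.4800 + 0.4100i → escape time 6
(row=0, col=4): c = -0.2000 + 0.4100i → escape time 6
(row=1, col=0): c = -1.3200 + 0.1700i → escape time 6
(row=1, col=1): c = -1.0400 + 0.1700i → escape time 6
(row=1, col=2): c = -0.7600 + 0.1700i → escape time 6
(row=1, col=3): c = -0.4800 + 0.1700i → escape time 6
(row=1, col=4): c = -0.2000 + 0.1700i → escape time 6
(row=2, col=0): c = -1.3200 + -0.0700i → escape time 6
(row=2, col=1): c = -1.0400 + -0.0700i → escape time 6
(row=2, col=2): c = -0.7600 + -0.0700i → escape time 6
(row=2, col=3): c = -0.4800 + -0.0700i → escape time 6
(row=2, col=4): c = -0.2000 + -0.0700i → escape time 6
(row=3, col=0): c = -1.3200 + -0.3100i → escape time 6
(row=3, col=1): c = -1.0400 + -0.3100i → escape time 6
(row=3, col=2): c = -0.7600 + -0.3100i → escape time 6
(row=3, col=3): c = -0.4800 + -0.3100i → escape time 6
(row=3, col=4): c = -0.2000 + -0.3100i → escape time 6
(row=4, col=0): c = -1.3200 + -0.5500i → escape time 3
(row=4, col=1): c = -1.0400 + -0.5500i → escape time 5
(row=4, col=2): c = -0.7600 + -0.5500i → escape time 6
(row=4, col=3): c = -0.4800 + -0.5500i → escape time 6
(row=4, col=4): c = -0.2000 + -0.5500i → escape time 6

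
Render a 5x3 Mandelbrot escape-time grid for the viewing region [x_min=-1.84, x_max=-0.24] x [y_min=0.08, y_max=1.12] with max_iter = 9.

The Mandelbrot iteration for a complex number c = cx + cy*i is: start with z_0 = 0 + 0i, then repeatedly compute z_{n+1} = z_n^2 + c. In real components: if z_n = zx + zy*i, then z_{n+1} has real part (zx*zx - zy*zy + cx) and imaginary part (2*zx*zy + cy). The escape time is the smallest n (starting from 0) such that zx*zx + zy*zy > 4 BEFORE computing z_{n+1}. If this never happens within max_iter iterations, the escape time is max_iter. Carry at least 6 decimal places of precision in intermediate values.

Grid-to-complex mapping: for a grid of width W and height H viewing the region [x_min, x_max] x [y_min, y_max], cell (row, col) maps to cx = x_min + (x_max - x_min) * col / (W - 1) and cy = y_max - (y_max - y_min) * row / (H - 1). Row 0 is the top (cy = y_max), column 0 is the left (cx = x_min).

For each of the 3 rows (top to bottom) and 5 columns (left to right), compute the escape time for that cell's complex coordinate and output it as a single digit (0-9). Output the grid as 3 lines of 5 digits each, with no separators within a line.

Answer: 12335
33489
49999

Derivation:
(row=0, col=0): c = -1.8400 + 1.1200i → escape time 1
(row=0, col=1): c = -1.4400 + 1.1200i → escape time 2
(row=0, col=2): c = -1.0400 + 1.1200i → escape time 3
(row=0, col=3): c = -0.6400 + 1.1200i → escape time 3
(row=0, col=4): c = -0.2400 + 1.1200i → escape time 5
(row=1, col=0): c = -1.8400 + 0.6000i → escape time 3
(row=1, col=1): c = -1.4400 + 0.6000i → escape time 3
(row=1, col=2): c = -1.0400 + 0.6000i → escape time 4
(row=1, col=3): c = -0.6400 + 0.6000i → escape time 8
(row=1, col=4): c = -0.2400 + 0.6000i → escape time 9
(row=2, col=0): c = -1.8400 + 0.0800i → escape time 4
(row=2, col=1): c = -1.4400 + 0.0800i → escape time 9
(row=2, col=2): c = -1.0400 + 0.0800i → escape time 9
(row=2, col=3): c = -0.6400 + 0.0800i → escape time 9
(row=2, col=4): c = -0.2400 + 0.0800i → escape time 9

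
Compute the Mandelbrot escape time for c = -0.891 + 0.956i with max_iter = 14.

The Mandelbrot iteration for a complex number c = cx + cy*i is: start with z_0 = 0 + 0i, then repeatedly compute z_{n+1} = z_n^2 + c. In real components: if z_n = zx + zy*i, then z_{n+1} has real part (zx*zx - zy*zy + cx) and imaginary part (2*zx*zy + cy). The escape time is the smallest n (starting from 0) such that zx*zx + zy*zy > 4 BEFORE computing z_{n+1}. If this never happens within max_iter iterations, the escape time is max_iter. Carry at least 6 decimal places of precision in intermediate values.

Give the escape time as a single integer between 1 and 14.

Answer: 3

Derivation:
z_0 = 0 + 0i, c = -0.8910 + 0.9560i
Iter 1: z = -0.8910 + 0.9560i, |z|^2 = 1.7078
Iter 2: z = -1.0111 + -0.7476i, |z|^2 = 1.5811
Iter 3: z = -0.4277 + 2.4677i, |z|^2 = 6.2725
Escaped at iteration 3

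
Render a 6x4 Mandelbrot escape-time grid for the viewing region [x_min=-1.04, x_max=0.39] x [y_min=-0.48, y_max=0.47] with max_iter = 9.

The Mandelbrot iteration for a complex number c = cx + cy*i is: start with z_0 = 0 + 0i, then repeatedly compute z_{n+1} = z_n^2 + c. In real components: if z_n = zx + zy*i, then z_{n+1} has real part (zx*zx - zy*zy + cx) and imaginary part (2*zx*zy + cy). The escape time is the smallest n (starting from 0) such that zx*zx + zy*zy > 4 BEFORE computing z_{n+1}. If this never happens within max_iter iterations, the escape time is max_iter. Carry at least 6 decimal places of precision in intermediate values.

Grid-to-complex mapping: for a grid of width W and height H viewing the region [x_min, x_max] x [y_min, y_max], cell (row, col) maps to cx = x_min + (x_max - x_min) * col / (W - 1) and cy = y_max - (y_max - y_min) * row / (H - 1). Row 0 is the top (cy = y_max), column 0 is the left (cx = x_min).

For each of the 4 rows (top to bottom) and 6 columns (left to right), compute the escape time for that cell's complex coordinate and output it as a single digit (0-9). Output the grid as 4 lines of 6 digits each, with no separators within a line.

(row=0, col=0): c = -1.0400 + 0.4700i → escape time 5
(row=0, col=1): c = -0.7540 + 0.4700i → escape time 7
(row=0, col=2): c = -0.4680 + 0.4700i → escape time 9
(row=0, col=3): c = -0.1820 + 0.4700i → escape time 9
(row=0, col=4): c = 0.1040 + 0.4700i → escape time 9
(row=0, col=5): c = 0.3900 + 0.4700i → escape time 7
(row=1, col=0): c = -1.0400 + 0.1533i → escape time 9
(row=1, col=1): c = -0.7540 + 0.1533i → escape time 9
(row=1, col=2): c = -0.4680 + 0.1533i → escape time 9
(row=1, col=3): c = -0.1820 + 0.1533i → escape time 9
(row=1, col=4): c = 0.1040 + 0.1533i → escape time 9
(row=1, col=5): c = 0.3900 + 0.1533i → escape time 9
(row=2, col=0): c = -1.0400 + -0.1633i → escape time 9
(row=2, col=1): c = -0.7540 + -0.1633i → escape time 9
(row=2, col=2): c = -0.4680 + -0.1633i → escape time 9
(row=2, col=3): c = -0.1820 + -0.1633i → escape time 9
(row=2, col=4): c = 0.1040 + -0.1633i → escape time 9
(row=2, col=5): c = 0.3900 + -0.1633i → escape time 9
(row=3, col=0): c = -1.0400 + -0.4800i → escape time 5
(row=3, col=1): c = -0.7540 + -0.4800i → escape time 7
(row=3, col=2): c = -0.4680 + -0.4800i → escape time 9
(row=3, col=3): c = -0.1820 + -0.4800i → escape time 9
(row=3, col=4): c = 0.1040 + -0.4800i → escape time 9
(row=3, col=5): c = 0.3900 + -0.4800i → escape time 7

Answer: 579997
999999
999999
579997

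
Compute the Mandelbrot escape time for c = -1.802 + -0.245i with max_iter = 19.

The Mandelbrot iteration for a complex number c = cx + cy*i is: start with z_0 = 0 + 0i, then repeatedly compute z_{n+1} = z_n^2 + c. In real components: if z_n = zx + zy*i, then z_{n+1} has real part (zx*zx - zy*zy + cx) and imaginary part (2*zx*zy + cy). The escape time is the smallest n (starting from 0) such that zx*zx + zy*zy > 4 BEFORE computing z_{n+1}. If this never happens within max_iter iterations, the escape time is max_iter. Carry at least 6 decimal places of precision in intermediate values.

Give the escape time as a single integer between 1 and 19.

Answer: 4

Derivation:
z_0 = 0 + 0i, c = -1.8020 + -0.2450i
Iter 1: z = -1.8020 + -0.2450i, |z|^2 = 3.3072
Iter 2: z = 1.3852 + 0.6380i, |z|^2 = 2.3257
Iter 3: z = -0.2903 + 1.5224i, |z|^2 = 2.4021
Iter 4: z = -4.0355 + -1.1289i, |z|^2 = 17.5600
Escaped at iteration 4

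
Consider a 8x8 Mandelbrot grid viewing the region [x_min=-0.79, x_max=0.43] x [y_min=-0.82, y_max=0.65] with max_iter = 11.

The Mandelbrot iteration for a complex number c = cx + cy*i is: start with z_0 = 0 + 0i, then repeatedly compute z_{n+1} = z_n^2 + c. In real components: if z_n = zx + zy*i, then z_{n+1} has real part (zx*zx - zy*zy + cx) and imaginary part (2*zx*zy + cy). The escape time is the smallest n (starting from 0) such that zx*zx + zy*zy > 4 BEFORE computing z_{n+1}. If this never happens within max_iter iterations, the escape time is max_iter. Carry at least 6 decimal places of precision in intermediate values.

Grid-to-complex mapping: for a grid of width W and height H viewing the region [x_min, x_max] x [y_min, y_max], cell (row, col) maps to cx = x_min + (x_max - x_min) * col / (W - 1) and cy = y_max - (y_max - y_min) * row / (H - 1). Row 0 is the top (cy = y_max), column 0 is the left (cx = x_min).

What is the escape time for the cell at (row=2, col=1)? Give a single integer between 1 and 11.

z_0 = 0 + 0i, c = -0.6157 + 0.2300i
Iter 1: z = -0.6157 + 0.2300i, |z|^2 = 0.4320
Iter 2: z = -0.2895 + -0.0532i, |z|^2 = 0.0866
Iter 3: z = -0.5347 + 0.2608i, |z|^2 = 0.3540
Iter 4: z = -0.3978 + -0.0489i, |z|^2 = 0.1606
Iter 5: z = -0.4599 + 0.2689i, |z|^2 = 0.2838
Iter 6: z = -0.4766 + -0.0173i, |z|^2 = 0.2274
Iter 7: z = -0.3889 + 0.2465i, |z|^2 = 0.2120
Iter 8: z = -0.5253 + 0.0382i, |z|^2 = 0.2774
Iter 9: z = -0.3413 + 0.1898i, |z|^2 = 0.1525
Iter 10: z = -0.5353 + 0.1004i, |z|^2 = 0.2966

Answer: 11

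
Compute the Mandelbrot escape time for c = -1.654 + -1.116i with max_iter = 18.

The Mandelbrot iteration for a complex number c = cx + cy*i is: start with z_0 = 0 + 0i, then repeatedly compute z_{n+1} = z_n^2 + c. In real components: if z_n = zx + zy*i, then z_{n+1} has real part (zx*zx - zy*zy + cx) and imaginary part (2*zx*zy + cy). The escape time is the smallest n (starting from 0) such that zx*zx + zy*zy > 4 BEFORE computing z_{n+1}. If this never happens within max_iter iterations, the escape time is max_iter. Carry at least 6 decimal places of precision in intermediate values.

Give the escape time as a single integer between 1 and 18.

z_0 = 0 + 0i, c = -1.6540 + -1.1160i
Iter 1: z = -1.6540 + -1.1160i, |z|^2 = 3.9812
Iter 2: z = -0.1637 + 2.5757i, |z|^2 = 6.6612
Escaped at iteration 2

Answer: 2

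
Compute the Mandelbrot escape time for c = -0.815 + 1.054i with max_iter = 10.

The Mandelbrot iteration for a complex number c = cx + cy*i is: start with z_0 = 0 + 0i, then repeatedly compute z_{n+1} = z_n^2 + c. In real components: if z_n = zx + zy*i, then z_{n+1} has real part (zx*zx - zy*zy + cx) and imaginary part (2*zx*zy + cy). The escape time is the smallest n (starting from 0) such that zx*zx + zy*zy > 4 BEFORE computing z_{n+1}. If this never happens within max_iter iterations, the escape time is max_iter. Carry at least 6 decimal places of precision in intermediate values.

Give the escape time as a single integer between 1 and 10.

Answer: 3

Derivation:
z_0 = 0 + 0i, c = -0.8150 + 1.0540i
Iter 1: z = -0.8150 + 1.0540i, |z|^2 = 1.7751
Iter 2: z = -1.2617 + -0.6640i, |z|^2 = 2.0328
Iter 3: z = 0.3359 + 2.7296i, |z|^2 = 7.5634
Escaped at iteration 3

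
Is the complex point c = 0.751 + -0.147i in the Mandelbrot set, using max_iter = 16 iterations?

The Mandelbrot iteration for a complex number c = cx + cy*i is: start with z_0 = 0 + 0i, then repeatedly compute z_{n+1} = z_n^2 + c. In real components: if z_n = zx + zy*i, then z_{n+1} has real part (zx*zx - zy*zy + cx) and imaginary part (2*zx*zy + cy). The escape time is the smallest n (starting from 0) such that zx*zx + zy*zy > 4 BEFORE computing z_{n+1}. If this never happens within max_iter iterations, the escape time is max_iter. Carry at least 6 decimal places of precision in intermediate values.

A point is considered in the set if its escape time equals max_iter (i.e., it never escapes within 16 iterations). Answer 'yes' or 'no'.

Answer: no

Derivation:
z_0 = 0 + 0i, c = 0.7510 + -0.1470i
Iter 1: z = 0.7510 + -0.1470i, |z|^2 = 0.5856
Iter 2: z = 1.2934 + -0.3678i, |z|^2 = 1.8081
Iter 3: z = 2.2886 + -1.0984i, |z|^2 = 6.4441
Escaped at iteration 3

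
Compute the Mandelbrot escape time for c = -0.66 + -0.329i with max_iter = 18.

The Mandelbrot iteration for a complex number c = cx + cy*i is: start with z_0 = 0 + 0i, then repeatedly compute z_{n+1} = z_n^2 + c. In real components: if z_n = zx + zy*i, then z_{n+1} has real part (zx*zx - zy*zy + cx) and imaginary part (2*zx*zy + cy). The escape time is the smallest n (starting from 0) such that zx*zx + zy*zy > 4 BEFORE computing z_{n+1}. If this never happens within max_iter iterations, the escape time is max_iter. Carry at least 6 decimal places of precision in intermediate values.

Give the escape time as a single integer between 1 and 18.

z_0 = 0 + 0i, c = -0.6600 + -0.3290i
Iter 1: z = -0.6600 + -0.3290i, |z|^2 = 0.5438
Iter 2: z = -0.3326 + 0.1053i, |z|^2 = 0.1217
Iter 3: z = -0.5604 + -0.3990i, |z|^2 = 0.4733
Iter 4: z = -0.5051 + 0.1183i, |z|^2 = 0.2692
Iter 5: z = -0.4188 + -0.4485i, |z|^2 = 0.3765
Iter 6: z = -0.6857 + 0.0467i, |z|^2 = 0.4724
Iter 7: z = -0.1919 + -0.3930i, |z|^2 = 0.1913
Iter 8: z = -0.7776 + -0.1781i, |z|^2 = 0.6364
Iter 9: z = -0.0871 + -0.0520i, |z|^2 = 0.0103
Iter 10: z = -0.6551 + -0.3200i, |z|^2 = 0.5316
Iter 11: z = -0.3332 + 0.0902i, |z|^2 = 0.1192
Iter 12: z = -0.5571 + -0.3891i, |z|^2 = 0.4618
Iter 13: z = -0.5010 + 0.1046i, |z|^2 = 0.2620
Iter 14: z = -0.4199 + -0.4338i, |z|^2 = 0.3645
Iter 15: z = -0.6718 + 0.0353i, |z|^2 = 0.4526
Iter 16: z = -0.2099 + -0.3764i, |z|^2 = 0.1858
Iter 17: z = -0.7577 + -0.1710i, |z|^2 = 0.6033

Answer: 18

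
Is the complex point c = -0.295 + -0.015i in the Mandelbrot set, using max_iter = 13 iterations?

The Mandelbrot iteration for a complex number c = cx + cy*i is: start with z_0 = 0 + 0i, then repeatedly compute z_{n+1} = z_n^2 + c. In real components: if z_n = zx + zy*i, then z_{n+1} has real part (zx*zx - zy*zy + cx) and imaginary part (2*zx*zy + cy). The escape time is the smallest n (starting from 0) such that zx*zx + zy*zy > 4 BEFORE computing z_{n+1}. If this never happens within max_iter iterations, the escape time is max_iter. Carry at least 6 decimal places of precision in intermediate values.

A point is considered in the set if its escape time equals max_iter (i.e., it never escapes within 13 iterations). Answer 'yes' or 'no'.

z_0 = 0 + 0i, c = -0.2950 + -0.0150i
Iter 1: z = -0.2950 + -0.0150i, |z|^2 = 0.0872
Iter 2: z = -0.2082 + -0.0062i, |z|^2 = 0.0434
Iter 3: z = -0.2517 + -0.0124i, |z|^2 = 0.0635
Iter 4: z = -0.2318 + -0.0087i, |z|^2 = 0.0538
Iter 5: z = -0.2413 + -0.0109i, |z|^2 = 0.0584
Iter 6: z = -0.2369 + -0.0097i, |z|^2 = 0.0562
Iter 7: z = -0.2390 + -0.0104i, |z|^2 = 0.0572
Iter 8: z = -0.2380 + -0.0100i, |z|^2 = 0.0567
Iter 9: z = -0.2385 + -0.0102i, |z|^2 = 0.0570
Iter 10: z = -0.2382 + -0.0101i, |z|^2 = 0.0569
Iter 11: z = -0.2383 + -0.0102i, |z|^2 = 0.0569
Iter 12: z = -0.2383 + -0.0101i, |z|^2 = 0.0569
Did not escape in 13 iterations → in set

Answer: yes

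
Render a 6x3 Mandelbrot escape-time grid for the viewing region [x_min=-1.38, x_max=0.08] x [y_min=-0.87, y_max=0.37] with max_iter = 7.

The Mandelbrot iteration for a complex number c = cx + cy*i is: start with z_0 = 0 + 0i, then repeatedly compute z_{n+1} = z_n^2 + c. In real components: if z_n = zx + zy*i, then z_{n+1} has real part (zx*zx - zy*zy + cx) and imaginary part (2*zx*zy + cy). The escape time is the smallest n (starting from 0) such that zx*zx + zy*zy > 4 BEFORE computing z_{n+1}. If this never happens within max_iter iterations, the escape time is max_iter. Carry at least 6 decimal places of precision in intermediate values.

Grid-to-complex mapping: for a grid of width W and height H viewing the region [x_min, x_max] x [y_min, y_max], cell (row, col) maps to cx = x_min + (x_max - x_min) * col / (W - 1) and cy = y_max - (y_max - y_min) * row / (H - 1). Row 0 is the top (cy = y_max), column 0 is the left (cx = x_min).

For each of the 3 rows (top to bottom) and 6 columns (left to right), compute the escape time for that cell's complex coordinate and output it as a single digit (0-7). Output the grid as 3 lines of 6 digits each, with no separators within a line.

(row=0, col=0): c = -1.3800 + 0.3700i → escape time 5
(row=0, col=1): c = -1.0880 + 0.3700i → escape time 7
(row=0, col=2): c = -0.7960 + 0.3700i → escape time 7
(row=0, col=3): c = -0.5040 + 0.3700i → escape time 7
(row=0, col=4): c = -0.2120 + 0.3700i → escape time 7
(row=0, col=5): c = 0.0800 + 0.3700i → escape time 7
(row=1, col=0): c = -1.3800 + -0.2500i → escape time 6
(row=1, col=1): c = -1.0880 + -0.2500i → escape time 7
(row=1, col=2): c = -0.7960 + -0.2500i → escape time 7
(row=1, col=3): c = -0.5040 + -0.2500i → escape time 7
(row=1, col=4): c = -0.2120 + -0.2500i → escape time 7
(row=1, col=5): c = 0.0800 + -0.2500i → escape time 7
(row=2, col=0): c = -1.3800 + -0.8700i → escape time 3
(row=2, col=1): c = -1.0880 + -0.8700i → escape time 3
(row=2, col=2): c = -0.7960 + -0.8700i → escape time 4
(row=2, col=3): c = -0.5040 + -0.8700i → escape time 4
(row=2, col=4): c = -0.2120 + -0.8700i → escape time 7
(row=2, col=5): c = 0.0800 + -0.8700i → escape time 5

Answer: 577777
677777
334475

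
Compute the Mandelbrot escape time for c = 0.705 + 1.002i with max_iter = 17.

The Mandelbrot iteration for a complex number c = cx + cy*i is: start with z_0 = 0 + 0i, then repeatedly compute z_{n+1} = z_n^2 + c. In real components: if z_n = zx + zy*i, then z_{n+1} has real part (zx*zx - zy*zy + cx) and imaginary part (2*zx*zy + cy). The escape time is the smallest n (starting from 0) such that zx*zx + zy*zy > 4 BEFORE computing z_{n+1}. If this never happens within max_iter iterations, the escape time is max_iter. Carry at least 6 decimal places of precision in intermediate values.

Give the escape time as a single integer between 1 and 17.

Answer: 2

Derivation:
z_0 = 0 + 0i, c = 0.7050 + 1.0020i
Iter 1: z = 0.7050 + 1.0020i, |z|^2 = 1.5010
Iter 2: z = 0.1980 + 2.4148i, |z|^2 = 5.8706
Escaped at iteration 2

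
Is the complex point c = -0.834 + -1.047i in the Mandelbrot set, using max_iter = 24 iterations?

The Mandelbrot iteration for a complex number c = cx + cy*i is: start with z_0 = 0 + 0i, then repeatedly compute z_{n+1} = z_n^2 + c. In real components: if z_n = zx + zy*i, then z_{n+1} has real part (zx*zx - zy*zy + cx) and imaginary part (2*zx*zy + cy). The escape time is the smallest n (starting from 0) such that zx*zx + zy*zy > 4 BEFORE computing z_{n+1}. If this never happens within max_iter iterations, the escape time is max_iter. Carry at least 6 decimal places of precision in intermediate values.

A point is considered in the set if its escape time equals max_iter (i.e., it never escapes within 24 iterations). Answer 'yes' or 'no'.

Answer: no

Derivation:
z_0 = 0 + 0i, c = -0.8340 + -1.0470i
Iter 1: z = -0.8340 + -1.0470i, |z|^2 = 1.7918
Iter 2: z = -1.2347 + 0.6994i, |z|^2 = 2.0135
Iter 3: z = 0.2012 + -2.7740i, |z|^2 = 7.7357
Escaped at iteration 3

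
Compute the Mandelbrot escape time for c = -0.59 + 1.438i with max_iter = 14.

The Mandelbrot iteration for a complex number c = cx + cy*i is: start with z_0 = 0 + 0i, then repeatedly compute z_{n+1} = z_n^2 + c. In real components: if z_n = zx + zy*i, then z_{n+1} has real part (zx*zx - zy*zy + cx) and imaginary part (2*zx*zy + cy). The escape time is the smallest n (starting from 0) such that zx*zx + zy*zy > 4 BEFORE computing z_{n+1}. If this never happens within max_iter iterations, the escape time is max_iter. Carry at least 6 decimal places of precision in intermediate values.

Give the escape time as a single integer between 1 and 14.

Answer: 2

Derivation:
z_0 = 0 + 0i, c = -0.5900 + 1.4380i
Iter 1: z = -0.5900 + 1.4380i, |z|^2 = 2.4159
Iter 2: z = -2.3097 + -0.2588i, |z|^2 = 5.4019
Escaped at iteration 2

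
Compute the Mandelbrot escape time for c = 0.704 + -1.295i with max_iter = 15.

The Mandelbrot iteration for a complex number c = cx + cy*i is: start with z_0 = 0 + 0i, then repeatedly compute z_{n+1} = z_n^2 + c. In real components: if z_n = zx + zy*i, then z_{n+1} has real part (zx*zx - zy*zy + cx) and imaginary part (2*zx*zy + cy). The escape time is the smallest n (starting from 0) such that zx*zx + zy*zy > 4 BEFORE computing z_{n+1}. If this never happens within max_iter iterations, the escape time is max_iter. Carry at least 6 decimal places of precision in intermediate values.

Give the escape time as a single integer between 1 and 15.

Answer: 2

Derivation:
z_0 = 0 + 0i, c = 0.7040 + -1.2950i
Iter 1: z = 0.7040 + -1.2950i, |z|^2 = 2.1726
Iter 2: z = -0.4774 + -3.1184i, |z|^2 = 9.9521
Escaped at iteration 2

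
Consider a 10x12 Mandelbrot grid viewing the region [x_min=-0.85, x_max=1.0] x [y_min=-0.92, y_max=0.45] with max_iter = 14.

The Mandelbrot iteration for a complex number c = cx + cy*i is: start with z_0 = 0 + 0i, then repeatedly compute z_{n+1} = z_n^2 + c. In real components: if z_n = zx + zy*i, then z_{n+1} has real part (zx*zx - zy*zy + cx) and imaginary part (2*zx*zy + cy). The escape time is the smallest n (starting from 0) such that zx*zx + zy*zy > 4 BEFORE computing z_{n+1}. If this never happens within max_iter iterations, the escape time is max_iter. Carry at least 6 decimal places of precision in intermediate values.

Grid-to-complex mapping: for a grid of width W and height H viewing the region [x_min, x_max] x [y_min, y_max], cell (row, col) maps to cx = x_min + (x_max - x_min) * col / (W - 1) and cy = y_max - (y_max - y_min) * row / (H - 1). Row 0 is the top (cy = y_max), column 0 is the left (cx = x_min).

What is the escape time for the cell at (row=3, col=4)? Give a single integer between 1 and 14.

z_0 = 0 + 0i, c = -0.0278 + 0.0764i
Iter 1: z = -0.0278 + 0.0764i, |z|^2 = 0.0066
Iter 2: z = -0.0328 + 0.0721i, |z|^2 = 0.0063
Iter 3: z = -0.0319 + 0.0716i, |z|^2 = 0.0061
Iter 4: z = -0.0319 + 0.0718i, |z|^2 = 0.0062
Iter 5: z = -0.0319 + 0.0718i, |z|^2 = 0.0062
Iter 6: z = -0.0319 + 0.0718i, |z|^2 = 0.0062
Iter 7: z = -0.0319 + 0.0718i, |z|^2 = 0.0062
Iter 8: z = -0.0319 + 0.0718i, |z|^2 = 0.0062
Iter 9: z = -0.0319 + 0.0718i, |z|^2 = 0.0062
Iter 10: z = -0.0319 + 0.0718i, |z|^2 = 0.0062
Iter 11: z = -0.0319 + 0.0718i, |z|^2 = 0.0062
Iter 12: z = -0.0319 + 0.0718i, |z|^2 = 0.0062
Iter 13: z = -0.0319 + 0.0718i, |z|^2 = 0.0062

Answer: 14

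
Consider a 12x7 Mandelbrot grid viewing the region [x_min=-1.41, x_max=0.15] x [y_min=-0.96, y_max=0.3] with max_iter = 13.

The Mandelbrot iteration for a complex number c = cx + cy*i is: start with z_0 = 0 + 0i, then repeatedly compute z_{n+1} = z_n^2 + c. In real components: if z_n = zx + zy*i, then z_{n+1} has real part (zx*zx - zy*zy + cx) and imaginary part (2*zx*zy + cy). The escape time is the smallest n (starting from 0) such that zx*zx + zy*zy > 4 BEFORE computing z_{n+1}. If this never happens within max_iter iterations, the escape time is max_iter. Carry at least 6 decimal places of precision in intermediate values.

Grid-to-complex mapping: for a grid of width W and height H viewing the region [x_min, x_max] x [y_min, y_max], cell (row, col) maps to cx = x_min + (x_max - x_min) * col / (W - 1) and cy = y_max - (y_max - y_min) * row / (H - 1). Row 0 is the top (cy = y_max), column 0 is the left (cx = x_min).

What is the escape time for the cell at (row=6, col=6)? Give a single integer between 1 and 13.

z_0 = 0 + 0i, c = -0.5591 + -0.9600i
Iter 1: z = -0.5591 + -0.9600i, |z|^2 = 1.2342
Iter 2: z = -1.1681 + 0.1135i, |z|^2 = 1.3773
Iter 3: z = 0.7925 + -1.2251i, |z|^2 = 2.1288
Iter 4: z = -1.4318 + -2.9017i, |z|^2 = 10.4701
Escaped at iteration 4

Answer: 4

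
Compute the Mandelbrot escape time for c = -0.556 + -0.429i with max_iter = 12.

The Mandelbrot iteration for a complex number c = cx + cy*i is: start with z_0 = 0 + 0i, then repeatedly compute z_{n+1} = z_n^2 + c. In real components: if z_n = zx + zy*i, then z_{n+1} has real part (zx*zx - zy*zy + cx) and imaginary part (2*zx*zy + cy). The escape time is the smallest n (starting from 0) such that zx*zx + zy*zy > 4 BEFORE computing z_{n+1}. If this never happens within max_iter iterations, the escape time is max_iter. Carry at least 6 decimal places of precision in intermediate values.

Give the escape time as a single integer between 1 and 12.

Answer: 12

Derivation:
z_0 = 0 + 0i, c = -0.5560 + -0.4290i
Iter 1: z = -0.5560 + -0.4290i, |z|^2 = 0.4932
Iter 2: z = -0.4309 + 0.0480i, |z|^2 = 0.1880
Iter 3: z = -0.3726 + -0.4704i, |z|^2 = 0.3601
Iter 4: z = -0.6384 + -0.0784i, |z|^2 = 0.4137
Iter 5: z = -0.1546 + -0.3289i, |z|^2 = 0.1320
Iter 6: z = -0.6403 + -0.3273i, |z|^2 = 0.5171
Iter 7: z = -0.2532 + -0.0098i, |z|^2 = 0.0642
Iter 8: z = -0.4920 + -0.4240i, |z|^2 = 0.4218
Iter 9: z = -0.4938 + -0.0118i, |z|^2 = 0.2439
Iter 10: z = -0.3123 + -0.4174i, |z|^2 = 0.2718
Iter 11: z = -0.6326 + -0.1683i, |z|^2 = 0.4285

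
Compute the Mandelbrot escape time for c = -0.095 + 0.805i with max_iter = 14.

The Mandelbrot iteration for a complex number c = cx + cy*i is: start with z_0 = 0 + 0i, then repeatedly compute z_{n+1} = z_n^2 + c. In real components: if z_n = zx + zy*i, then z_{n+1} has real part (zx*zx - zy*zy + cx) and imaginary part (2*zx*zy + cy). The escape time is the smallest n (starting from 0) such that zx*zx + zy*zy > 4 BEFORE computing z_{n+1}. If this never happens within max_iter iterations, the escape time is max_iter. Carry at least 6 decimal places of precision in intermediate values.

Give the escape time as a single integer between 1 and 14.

Answer: 14

Derivation:
z_0 = 0 + 0i, c = -0.0950 + 0.8050i
Iter 1: z = -0.0950 + 0.8050i, |z|^2 = 0.6571
Iter 2: z = -0.7340 + 0.6521i, |z|^2 = 0.9639
Iter 3: z = 0.0186 + -0.1522i, |z|^2 = 0.0235
Iter 4: z = -0.1178 + 0.7993i, |z|^2 = 0.6528
Iter 5: z = -0.7201 + 0.6166i, |z|^2 = 0.8987
Iter 6: z = 0.0432 + -0.0830i, |z|^2 = 0.0088
Iter 7: z = -0.1000 + 0.7978i, |z|^2 = 0.6465
Iter 8: z = -0.7215 + 0.6454i, |z|^2 = 0.9371
Iter 9: z = 0.0090 + -0.1263i, |z|^2 = 0.0160
Iter 10: z = -0.1109 + 0.8027i, |z|^2 = 0.6566
Iter 11: z = -0.7271 + 0.6270i, |z|^2 = 0.9217
Iter 12: z = 0.0405 + -0.1067i, |z|^2 = 0.0130
Iter 13: z = -0.1048 + 0.7964i, |z|^2 = 0.6452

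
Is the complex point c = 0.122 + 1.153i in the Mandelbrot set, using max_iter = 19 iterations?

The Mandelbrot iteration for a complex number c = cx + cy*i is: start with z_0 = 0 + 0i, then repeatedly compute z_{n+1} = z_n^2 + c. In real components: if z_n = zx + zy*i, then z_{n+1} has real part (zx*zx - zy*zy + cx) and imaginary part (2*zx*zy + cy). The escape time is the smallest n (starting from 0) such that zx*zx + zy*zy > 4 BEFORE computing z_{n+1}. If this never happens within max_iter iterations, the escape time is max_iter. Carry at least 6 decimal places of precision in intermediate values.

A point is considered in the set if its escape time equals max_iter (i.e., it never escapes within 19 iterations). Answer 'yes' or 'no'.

Answer: no

Derivation:
z_0 = 0 + 0i, c = 0.1220 + 1.1530i
Iter 1: z = 0.1220 + 1.1530i, |z|^2 = 1.3443
Iter 2: z = -1.1925 + 1.4343i, |z|^2 = 3.4794
Iter 3: z = -0.5132 + -2.2680i, |z|^2 = 5.4070
Escaped at iteration 3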